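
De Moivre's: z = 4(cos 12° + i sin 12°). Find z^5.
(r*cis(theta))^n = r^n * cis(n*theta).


r^5 = 4^5 = 1024
n*theta = 5*12° = 60° = 60° (mod 360)
a = 1024*cos(60°) = 512.0000
b = 1024*sin(60°) = 886.8100

1024 cis(60°) = 512.0000 + 886.8100i


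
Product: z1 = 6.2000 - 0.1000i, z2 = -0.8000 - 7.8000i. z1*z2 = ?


Real = 6.2*(-0.8) - (-0.1)*(-7.8) = -4.96 - 0.78 = -5.74
Imag = 6.2*(-7.8) - (0.8)*(-0.1) = -48.36 + 0.08 = -48.28

-5.7400 - 48.2800i


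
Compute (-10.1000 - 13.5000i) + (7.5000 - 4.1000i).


Real: -10.1 + 7.5 = -2.6
Imag: -13.5 - 4.1 = -17.6

-2.6000 - 17.6000i


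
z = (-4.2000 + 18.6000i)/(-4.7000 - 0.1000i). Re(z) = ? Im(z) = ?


Multiply by conjugate: (-4.2000 + 18.6000i)(-4.7000 + 0.1000i) / ((-4.7)^2 + (-0.1)^2)
Numerator real = -4.2*(-4.7) + 18.6*(-0.1) = 17.88
Numerator imag = 18.6*(-4.7) - (-4.2)*(-0.1) = -87.84
Denominator = 22.1
Re(z) = 17.88/22.1 = 0.8090
Im(z) = -87.84/22.1 = -3.9747

Re(z) = 0.8090, Im(z) = -3.9747


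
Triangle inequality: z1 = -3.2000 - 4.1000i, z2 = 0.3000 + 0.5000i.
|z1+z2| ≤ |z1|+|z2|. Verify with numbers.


|z1| = sqrt((-3.2)^2 + (-4.1)^2) = sqrt(27.05) = 5.2010
|z2| = sqrt(0.3^2 + 0.5^2) = sqrt(0.34) = 0.5831
z1+z2 = -2.9000 - 3.6000i
|z1+z2| = sqrt(21.37) = 4.6228
|z1|+|z2| = 5.2010 + 0.5831 = 5.7841

|z1+z2| = 4.6228 ≤ |z1|+|z2| = 5.7841 (verified)


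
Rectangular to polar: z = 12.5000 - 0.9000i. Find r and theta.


r = sqrt(156.25+0.81) = sqrt(157.06) = 12.5324
theta = atan2(-0.9, 12.5) = -4.1182 degrees

r = 12.5324, theta = -4.1182 degrees


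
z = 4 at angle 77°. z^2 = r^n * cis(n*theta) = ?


r^2 = 4^2 = 16
n*theta = 2*77° = 154° = 154° (mod 360)
a = 16*cos(154°) = -14.3807
b = 16*sin(154°) = 7.0139

16 cis(154°) = -14.3807 + 7.0139i


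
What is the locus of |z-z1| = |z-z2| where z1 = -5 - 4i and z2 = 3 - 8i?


Equal distances means the locus is the perpendicular bisector of z1 and z2.
Midpoint = ((-5+3)/2, (-4+(-8))/2) = (-1.0000, -6.0000)

Perpendicular bisector through (-1.0000, -6.0000)


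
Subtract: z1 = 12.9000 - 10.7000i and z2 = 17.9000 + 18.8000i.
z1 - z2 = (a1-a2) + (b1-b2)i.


Real: 12.9 - 17.9 = -5
Imag: -10.7 - 18.8 = -29.5

-5.0000 - 29.5000i


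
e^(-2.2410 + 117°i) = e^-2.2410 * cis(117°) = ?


e^-2.2410 = 0.1064
cos(117°) = -0.454
sin(117°) = 0.891
Real = 0.1064*(-0.454) = -0.0483
Imag = 0.1064*0.891 = 0.0948

-0.0483 + 0.0948i


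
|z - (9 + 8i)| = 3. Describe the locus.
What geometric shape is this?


|z - z0| = r is a circle with center z0 and radius r.
Center = (9, 8), radius = 3

Circle with center (9, 8) and radius 3


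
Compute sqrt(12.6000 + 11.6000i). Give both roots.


|z| = sqrt(158.76+134.56) = 17.1266
sqrt((|z|+a)/2) = sqrt((17.1266+12.6)/2) = sqrt(14.8633) = 3.8553
sqrt((|z|-a)/2) = sqrt((17.1266-12.6)/2) = sqrt(2.2633) = 1.5044

±(3.8553 + 1.5044i) i.e. 3.8553 + 1.5044i and -3.8553 - 1.5044i


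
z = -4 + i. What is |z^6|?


|z| = sqrt(16+1) = sqrt(17) = 4.1231
|z^6| = |z|^6 = (sqrt(17))^6 = 17^3 = 4913

|z^6| = 4913


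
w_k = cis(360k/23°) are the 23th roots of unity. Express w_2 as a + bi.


Angle = 360*2/23 = 31.3043°
a = cos(31.3043°) = 0.8544
b = sin(31.3043°) = 0.5196

0.8544 + 0.5196i


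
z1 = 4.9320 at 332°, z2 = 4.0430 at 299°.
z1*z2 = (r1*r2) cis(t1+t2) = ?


r = 4.9320 * 4.0430 = 19.9401
theta = 332° + 299° = 631° = 271° (mod 360)

19.9401 cis(271°)


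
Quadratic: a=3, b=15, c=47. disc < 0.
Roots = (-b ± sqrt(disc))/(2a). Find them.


disc = 15^2 - 4*3*47 = 225 - 564 = -339
sqrt(|disc|) = sqrt(339) = 18.4120
Real part = -15/(2*3) = -2.5000
Imag part = 18.4120/(2*3) = 3.0687

-2.5000 ± 3.0687i


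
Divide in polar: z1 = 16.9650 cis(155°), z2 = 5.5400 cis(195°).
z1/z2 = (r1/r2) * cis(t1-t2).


r = 16.9650 / 5.5400 = 3.0623
theta = 155° - 195° = -40° = 320° (mod 360)

3.0623 cis(320°)


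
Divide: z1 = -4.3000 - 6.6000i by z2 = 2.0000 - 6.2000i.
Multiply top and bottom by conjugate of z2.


Conjugate of z2 = 2.0000 + 6.2000i
Numerator: (-4.3000 - 6.6000i)(2.0000 + 6.2000i) = 32.3200 - 39.8600i
Denominator: 2^2 + (-6.2)^2 = 42.44
Result = (32.3200 - 39.8600i)/42.44

0.7615 - 0.9392i


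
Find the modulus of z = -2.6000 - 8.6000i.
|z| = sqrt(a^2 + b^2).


|z| = sqrt((-2.6)^2 + (-8.6)^2) = sqrt(6.76 + 73.96) = sqrt(80.72) = 8.9844

|z| = 8.9844


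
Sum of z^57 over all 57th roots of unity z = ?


The roots are w_k = w^k with w = e^(2*pi*i/57), and (w^k)^57 = (w^57)^k.
So S = 1 + u + u^2 + ... + u^(56) with u = w^57.
57 = 1*57 + 0, so 57 is a multiple of 57 and u = (w^57)^1 = 1.
Every one of the 57 terms equals 1: S = 57

S = 57


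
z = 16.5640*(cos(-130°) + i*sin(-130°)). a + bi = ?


a = 16.5640*cos(-130°) = 16.5640*(-0.642788) = -10.6471
b = 16.5640*sin(-130°) = 16.5640*(-0.766044) = -12.6888

-10.6471 - 12.6888i


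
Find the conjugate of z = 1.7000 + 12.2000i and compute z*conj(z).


z_bar = 1.7000 - 12.2000i
z*z_bar = 1.7^2 + 12.2^2 = 2.89 + 148.84 = 151.73

z_bar = 1.7000 - 12.2000i, z*z_bar = 151.73


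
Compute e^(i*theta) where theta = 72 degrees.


cos(72°) = 0.3090
sin(72°) = 0.9511

e^(i*72°) = 0.3090 + 0.9511i


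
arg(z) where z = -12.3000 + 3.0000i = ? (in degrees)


Re = -12.3, Im = 3
arg = atan2(3, -12.3) = 166.2930 degrees

arg(z) = 166.2930 degrees


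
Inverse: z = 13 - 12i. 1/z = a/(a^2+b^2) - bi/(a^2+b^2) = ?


|z|^2 = 169+144 = 313
1/z = (13 + 12i)/313

1/z = 0.0415 + 0.0383i


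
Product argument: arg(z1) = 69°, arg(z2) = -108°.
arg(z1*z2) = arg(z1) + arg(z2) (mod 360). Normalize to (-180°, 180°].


arg(z1*z2) = 69° - 108° = -39°
Normalized to (-180°, 180°]: -39°

-39°


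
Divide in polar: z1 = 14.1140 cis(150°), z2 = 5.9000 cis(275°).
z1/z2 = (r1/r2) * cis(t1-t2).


r = 14.1140 / 5.9000 = 2.3922
theta = 150° - 275° = -125° = 235° (mod 360)

2.3922 cis(235°)


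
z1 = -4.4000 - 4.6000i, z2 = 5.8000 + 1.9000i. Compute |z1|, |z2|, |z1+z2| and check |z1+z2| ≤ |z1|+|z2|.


|z1| = sqrt((-4.4)^2 + (-4.6)^2) = sqrt(40.52) = 6.3655
|z2| = sqrt(5.8^2 + 1.9^2) = sqrt(37.25) = 6.1033
z1+z2 = 1.4000 - 2.7000i
|z1+z2| = sqrt(9.25) = 3.0414
|z1|+|z2| = 6.3655 + 6.1033 = 12.4688

|z1+z2| = 3.0414 ≤ |z1|+|z2| = 12.4688 (verified)


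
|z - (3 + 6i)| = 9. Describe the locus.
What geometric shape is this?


|z - z0| = r is a circle with center z0 and radius r.
Center = (3, 6), radius = 9

Circle with center (3, 6) and radius 9


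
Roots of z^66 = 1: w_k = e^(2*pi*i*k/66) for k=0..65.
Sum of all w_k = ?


The sum of all 66th roots of unity is 0.
Geometric series: (1 - w^66)/(1 - w) = (1-1)/(1-w) = 0 since w^66 = 1, w ≠ 1.
Alternatively: coefficient of z^65 in z^66 - 1 is 0.

0


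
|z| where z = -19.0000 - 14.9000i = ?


|z| = sqrt((-19)^2 + (-14.9)^2) = sqrt(361 + 222.01) = sqrt(583.01) = 24.1456

|z| = 24.1456


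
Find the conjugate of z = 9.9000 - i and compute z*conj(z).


z_bar = 9.9000 + i
z*z_bar = 9.9^2 + (-1)^2 = 98.01 + 1 = 99.01

z_bar = 9.9000 + i, z*z_bar = 99.01


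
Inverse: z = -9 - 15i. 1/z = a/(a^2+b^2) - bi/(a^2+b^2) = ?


|z|^2 = 81+225 = 306
1/z = (-9 + 15i)/306

1/z = -0.0294 + 0.0490i


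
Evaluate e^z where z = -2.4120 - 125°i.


e^-2.4120 = 0.0896
cos(-125°) = -0.5736
sin(-125°) = -0.8192
Real = 0.0896*(-0.5736) = -0.0514
Imag = 0.0896*(-0.8192) = -0.0734

-0.0514 - 0.0734i


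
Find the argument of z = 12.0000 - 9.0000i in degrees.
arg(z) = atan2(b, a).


Re = 12, Im = -9
arg = atan2(-9, 12) = -36.8699 degrees

arg(z) = -36.8699 degrees


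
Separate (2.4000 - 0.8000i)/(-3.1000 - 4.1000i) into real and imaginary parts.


Multiply by conjugate: (2.4000 - 0.8000i)(-3.1000 + 4.1000i) / ((-3.1)^2 + (-4.1)^2)
Numerator real = 2.4*(-3.1) - (0.8)*(-4.1) = -4.16
Numerator imag = -0.8*(-3.1) - 2.4*(-4.1) = 12.32
Denominator = 26.42
Re(z) = -4.16/26.42 = -0.1575
Im(z) = 12.32/26.42 = 0.4663

Re(z) = -0.1575, Im(z) = 0.4663


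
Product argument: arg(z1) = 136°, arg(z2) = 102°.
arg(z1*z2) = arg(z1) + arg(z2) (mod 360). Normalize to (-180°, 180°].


arg(z1*z2) = 136° + 102° = 238°
Normalized to (-180°, 180°]: -122°

-122°


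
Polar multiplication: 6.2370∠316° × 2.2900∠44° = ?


r = 6.2370 * 2.2900 = 14.2827
theta = 316° + 44° = 360° = 0° (mod 360)

14.2827 cis(0°)


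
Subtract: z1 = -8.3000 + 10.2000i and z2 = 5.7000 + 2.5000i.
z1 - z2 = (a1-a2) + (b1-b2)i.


Real: -8.3 - 5.7 = -14
Imag: 10.2 - 2.5 = 7.7

-14.0000 + 7.7000i


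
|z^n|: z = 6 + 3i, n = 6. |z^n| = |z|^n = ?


|z| = sqrt(36+9) = sqrt(45) = 6.7082
|z^6| = |z|^6 = (sqrt(45))^6 = 45^3 = 91125

|z^6| = 91125


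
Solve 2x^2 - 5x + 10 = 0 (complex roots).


disc = (-5)^2 - 4*2*10 = 25 - 80 = -55
sqrt(|disc|) = sqrt(55) = 7.4162
Real part = 5/(2*2) = 1.2500
Imag part = 7.4162/(2*2) = 1.8540

1.2500 ± 1.8540i


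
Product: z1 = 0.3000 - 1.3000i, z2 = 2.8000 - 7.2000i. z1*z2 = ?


Real = 0.3*2.8 - (-1.3)*(-7.2) = 0.84 - 9.36 = -8.52
Imag = 0.3*(-7.2) + 2.8*(-1.3) = -2.16 - (3.64) = -5.8

-8.5200 - 5.8000i


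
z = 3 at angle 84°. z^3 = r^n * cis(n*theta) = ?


r^3 = 3^3 = 27
n*theta = 3*84° = 252° = 252° (mod 360)
a = 27*cos(252°) = -8.3435
b = 27*sin(252°) = -25.6785

27 cis(252°) = -8.3435 - 25.6785i


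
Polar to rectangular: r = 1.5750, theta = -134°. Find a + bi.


a = 1.5750*cos(-134°) = 1.5750*(-0.69466) = -1.0941
b = 1.5750*sin(-134°) = 1.5750*(-0.71934) = -1.1330

-1.0941 - 1.1330i


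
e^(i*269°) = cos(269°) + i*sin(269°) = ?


cos(269°) = -0.0175
sin(269°) = -0.9998

e^(i*269°) = -0.0175 - 0.9998i


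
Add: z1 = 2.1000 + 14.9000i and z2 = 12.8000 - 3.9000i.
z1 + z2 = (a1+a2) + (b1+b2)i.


Real: 2.1 + 12.8 = 14.9
Imag: 14.9 - 3.9 = 11

14.9000 + 11.0000i


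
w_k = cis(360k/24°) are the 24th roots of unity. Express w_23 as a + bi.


Angle = 360*23/24 = 345°
a = cos(345°) = 0.9659
b = sin(345°) = -0.2588

0.9659 - 0.2588i


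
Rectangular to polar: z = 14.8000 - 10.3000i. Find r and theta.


r = sqrt(219.04+106.09) = sqrt(325.13) = 18.0314
theta = atan2(-10.3, 14.8) = -34.8358 degrees

r = 18.0314, theta = -34.8358 degrees


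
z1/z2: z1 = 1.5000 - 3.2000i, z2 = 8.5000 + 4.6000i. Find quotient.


Conjugate of z2 = 8.5000 - 4.6000i
Numerator: (1.5000 - 3.2000i)(8.5000 - 4.6000i) = -1.9700 - 34.1000i
Denominator: 8.5^2 + 4.6^2 = 93.41
Result = (-1.9700 - 34.1000i)/93.41

-0.0211 - 0.3651i


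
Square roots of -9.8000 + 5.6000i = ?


|z| = sqrt(96.04+31.36) = 11.2872
sqrt((|z|+a)/2) = sqrt((11.2872+(-9.8))/2) = sqrt(0.7436) = 0.8623
sqrt((|z|-a)/2) = sqrt((11.2872-(-9.8))/2) = sqrt(10.5436) = 3.2471

±(0.8623 + 3.2471i) i.e. 0.8623 + 3.2471i and -0.8623 - 3.2471i


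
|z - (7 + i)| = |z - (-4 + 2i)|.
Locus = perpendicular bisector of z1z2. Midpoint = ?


Equal distances means the locus is the perpendicular bisector of z1 and z2.
Midpoint = ((7+(-4))/2, (1+2)/2) = (1.5000, 1.5000)

Perpendicular bisector through (1.5000, 1.5000)


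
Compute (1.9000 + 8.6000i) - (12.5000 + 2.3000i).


Real: 1.9 - 12.5 = -10.6
Imag: 8.6 - 2.3 = 6.3

-10.6000 + 6.3000i


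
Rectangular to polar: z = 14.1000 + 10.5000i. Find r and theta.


r = sqrt(198.81+110.25) = sqrt(309.06) = 17.5801
theta = atan2(10.5, 14.1) = 36.6743 degrees

r = 17.5801, theta = 36.6743 degrees


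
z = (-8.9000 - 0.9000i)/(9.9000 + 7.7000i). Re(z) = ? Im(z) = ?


Multiply by conjugate: (-8.9000 - 0.9000i)(9.9000 - 7.7000i) / (9.9^2 + 7.7^2)
Numerator real = -8.9*9.9 - (0.9)*7.7 = -95.04
Numerator imag = -0.9*9.9 - (-8.9)*7.7 = 59.62
Denominator = 157.3
Re(z) = -95.04/157.3 = -0.6042
Im(z) = 59.62/157.3 = 0.3790

Re(z) = -0.6042, Im(z) = 0.3790


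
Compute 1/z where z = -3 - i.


|z|^2 = 9+1 = 10
1/z = (-3 + 1i)/10

1/z = -0.3000 + 0.1000i


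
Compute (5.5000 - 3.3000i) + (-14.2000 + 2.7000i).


Real: 5.5 - 14.2 = -8.7
Imag: -3.3 + 2.7 = -0.6

-8.7000 - 0.6000i


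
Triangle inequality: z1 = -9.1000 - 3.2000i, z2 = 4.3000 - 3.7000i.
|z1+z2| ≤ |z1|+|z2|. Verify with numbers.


|z1| = sqrt((-9.1)^2 + (-3.2)^2) = sqrt(93.05) = 9.6462
|z2| = sqrt(4.3^2 + (-3.7)^2) = sqrt(32.18) = 5.6727
z1+z2 = -4.8000 - 6.9000i
|z1+z2| = sqrt(70.65) = 8.4054
|z1|+|z2| = 9.6462 + 5.6727 = 15.3189

|z1+z2| = 8.4054 ≤ |z1|+|z2| = 15.3189 (verified)


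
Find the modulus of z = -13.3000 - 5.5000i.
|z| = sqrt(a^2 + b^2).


|z| = sqrt((-13.3)^2 + (-5.5)^2) = sqrt(176.89 + 30.25) = sqrt(207.14) = 14.3924

|z| = 14.3924


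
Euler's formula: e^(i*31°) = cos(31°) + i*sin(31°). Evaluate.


cos(31°) = 0.8572
sin(31°) = 0.5150

e^(i*31°) = 0.8572 + 0.5150i


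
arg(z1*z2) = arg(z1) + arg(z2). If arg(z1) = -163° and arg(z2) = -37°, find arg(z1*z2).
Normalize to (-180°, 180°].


arg(z1*z2) = -163° - 37° = -200°
Normalized to (-180°, 180°]: 160°

160°


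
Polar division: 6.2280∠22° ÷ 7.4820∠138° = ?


r = 6.2280 / 7.4820 = 0.8324
theta = 22° - 138° = -116° = 244° (mod 360)

0.8324 cis(244°)


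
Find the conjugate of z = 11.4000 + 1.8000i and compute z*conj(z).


z_bar = 11.4000 - 1.8000i
z*z_bar = 11.4^2 + 1.8^2 = 129.96 + 3.24 = 133.2

z_bar = 11.4000 - 1.8000i, z*z_bar = 133.2


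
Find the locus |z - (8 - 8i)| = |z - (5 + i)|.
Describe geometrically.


Equal distances means the locus is the perpendicular bisector of z1 and z2.
Midpoint = ((8+5)/2, (-8+1)/2) = (6.5000, -3.5000)

Perpendicular bisector through (6.5000, -3.5000)


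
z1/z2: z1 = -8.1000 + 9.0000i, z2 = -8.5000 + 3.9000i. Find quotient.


Conjugate of z2 = -8.5000 - 3.9000i
Numerator: (-8.1000 + 9.0000i)(-8.5000 - 3.9000i) = 103.9500 - 44.9100i
Denominator: (-8.5)^2 + 3.9^2 = 87.46
Result = (103.9500 - 44.9100i)/87.46

1.1885 - 0.5135i


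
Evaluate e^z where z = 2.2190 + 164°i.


e^2.2190 = 9.1981
cos(164°) = -0.96126
sin(164°) = 0.275637
Real = 9.1981*(-0.96126) = -8.8418
Imag = 9.1981*0.275637 = 2.5353

-8.8418 + 2.5353i


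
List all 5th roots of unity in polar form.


The 5th roots of unity are cis(360k/5°) for k=0..4
Angle step = 360/5 = 72°
Primitive root: cis(72°)
Primitive root = 0.3090 + 0.9511i

5 roots at angles: 0°, 72°, 144°, 216°, 288°


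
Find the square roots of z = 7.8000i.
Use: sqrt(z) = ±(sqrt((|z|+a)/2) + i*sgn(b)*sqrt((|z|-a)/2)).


|z| = sqrt(0+60.84) = 7.8000
sqrt((|z|+a)/2) = sqrt((7.8000+0)/2) = sqrt(3.9000) = 1.9748
sqrt((|z|-a)/2) = sqrt((7.8000-0)/2) = sqrt(3.9000) = 1.9748

±(1.9748 + 1.9748i) i.e. 1.9748 + 1.9748i and -1.9748 - 1.9748i


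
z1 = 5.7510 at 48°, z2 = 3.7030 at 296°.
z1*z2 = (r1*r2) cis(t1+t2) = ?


r = 5.7510 * 3.7030 = 21.2960
theta = 48° + 296° = 344° = 344° (mod 360)

21.2960 cis(344°)


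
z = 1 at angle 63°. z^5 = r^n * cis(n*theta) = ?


r^5 = 1^5 = 1
n*theta = 5*63° = 315° = 315° (mod 360)
a = 1*cos(315°) = 0.7071
b = 1*sin(315°) = -0.7071

1 cis(315°) = 0.7071 - 0.7071i


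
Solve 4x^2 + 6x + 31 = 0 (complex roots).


disc = 6^2 - 4*4*31 = 36 - 496 = -460
sqrt(|disc|) = sqrt(460) = 21.4476
Real part = -6/(2*4) = -0.7500
Imag part = 21.4476/(2*4) = 2.6810

-0.7500 ± 2.6810i


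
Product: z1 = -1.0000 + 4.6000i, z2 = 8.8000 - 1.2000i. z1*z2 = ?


Real = -1*8.8 - 4.6*(-1.2) = -8.8 - (-5.52) = -3.28
Imag = -1*(-1.2) + 8.8*4.6 = 1.2 + 40.48 = 41.68

-3.2800 + 41.6800i


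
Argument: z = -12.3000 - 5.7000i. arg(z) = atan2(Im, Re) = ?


Re = -12.3, Im = -5.7
arg = atan2(-5.7, -12.3) = -155.1363 degrees

arg(z) = -155.1363 degrees


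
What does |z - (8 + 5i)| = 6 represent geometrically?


|z - z0| = r is a circle with center z0 and radius r.
Center = (8, 5), radius = 6

Circle with center (8, 5) and radius 6


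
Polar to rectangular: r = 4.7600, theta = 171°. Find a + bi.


a = 4.7600*cos(171°) = 4.7600*(-0.98769) = -4.7014
b = 4.7600*sin(171°) = 4.7600*0.15643 = 0.7446

-4.7014 + 0.7446i


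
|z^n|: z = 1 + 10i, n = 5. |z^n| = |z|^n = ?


|z| = sqrt(1+100) = sqrt(101) = 10.0499
|z^5| = |z|^5 = (sqrt(101))^5 = 101^2 * sqrt(101) = 10201*sqrt(101)

|z^5| = 10201*sqrt(101) ≈ 102518.7812


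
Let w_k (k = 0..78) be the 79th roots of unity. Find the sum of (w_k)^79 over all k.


The roots are w_k = w^k with w = e^(2*pi*i/79), and (w^k)^79 = (w^79)^k.
So S = 1 + u + u^2 + ... + u^(78) with u = w^79.
79 = 1*79 + 0, so 79 is a multiple of 79 and u = (w^79)^1 = 1.
Every one of the 79 terms equals 1: S = 79

S = 79


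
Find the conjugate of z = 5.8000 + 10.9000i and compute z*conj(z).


z_bar = 5.8000 - 10.9000i
z*z_bar = 5.8^2 + 10.9^2 = 33.64 + 118.81 = 152.45

z_bar = 5.8000 - 10.9000i, z*z_bar = 152.45


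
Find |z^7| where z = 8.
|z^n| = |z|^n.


|z| = sqrt(64+0) = sqrt(64) = 8
|z^7| = |z|^7 = 8^7 = 2097152

|z^7| = 2097152


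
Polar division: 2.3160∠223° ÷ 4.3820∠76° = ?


r = 2.3160 / 4.3820 = 0.5285
theta = 223° - 76° = 147° = 147° (mod 360)

0.5285 cis(147°)


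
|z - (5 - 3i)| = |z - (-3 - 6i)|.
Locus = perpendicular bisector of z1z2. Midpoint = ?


Equal distances means the locus is the perpendicular bisector of z1 and z2.
Midpoint = ((5+(-3))/2, (-3+(-6))/2) = (1.0000, -4.5000)

Perpendicular bisector through (1.0000, -4.5000)


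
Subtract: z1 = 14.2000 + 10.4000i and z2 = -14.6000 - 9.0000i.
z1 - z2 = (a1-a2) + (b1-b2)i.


Real: 14.2 + 14.6 = 28.8
Imag: 10.4 + 9 = 19.4

28.8000 + 19.4000i


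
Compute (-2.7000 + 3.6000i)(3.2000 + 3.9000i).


Real = -2.7*3.2 - 3.6*3.9 = -8.64 - 14.04 = -22.68
Imag = -2.7*3.9 + 3.2*3.6 = -10.53 + 11.52 = 0.99

-22.6800 + 0.9900i


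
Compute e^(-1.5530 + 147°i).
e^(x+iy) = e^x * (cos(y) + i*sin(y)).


e^-1.5530 = 0.21161
cos(147°) = -0.8387
sin(147°) = 0.54464
Real = 0.21161*(-0.8387) = -0.1775
Imag = 0.21161*0.54464 = 0.1153

-0.1775 + 0.1153i


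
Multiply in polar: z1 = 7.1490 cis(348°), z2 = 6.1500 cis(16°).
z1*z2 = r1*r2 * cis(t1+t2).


r = 7.1490 * 6.1500 = 43.9664
theta = 348° + 16° = 364° = 4° (mod 360)

43.9664 cis(4°)


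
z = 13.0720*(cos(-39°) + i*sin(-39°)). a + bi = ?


a = 13.0720*cos(-39°) = 13.0720*0.77715 = 10.1589
b = 13.0720*sin(-39°) = 13.0720*(-0.62932) = -8.2265

10.1589 - 8.2265i


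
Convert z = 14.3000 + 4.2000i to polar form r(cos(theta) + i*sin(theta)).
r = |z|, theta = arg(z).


r = sqrt(204.49+17.64) = sqrt(222.13) = 14.9040
theta = atan2(4.2, 14.3) = 16.3678 degrees

r = 14.9040, theta = 16.3678 degrees


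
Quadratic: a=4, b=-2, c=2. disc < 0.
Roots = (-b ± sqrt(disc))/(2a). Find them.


disc = (-2)^2 - 4*4*2 = 4 - 32 = -28
sqrt(|disc|) = sqrt(28) = 5.2915
Real part = 2/(2*4) = 0.2500
Imag part = 5.2915/(2*4) = 0.6614

0.2500 ± 0.6614i


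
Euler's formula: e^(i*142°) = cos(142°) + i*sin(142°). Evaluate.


cos(142°) = -0.7880
sin(142°) = 0.6157

e^(i*142°) = -0.7880 + 0.6157i


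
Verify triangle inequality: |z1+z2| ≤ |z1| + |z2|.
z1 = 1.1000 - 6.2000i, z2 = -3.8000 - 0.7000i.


|z1| = sqrt(1.1^2 + (-6.2)^2) = sqrt(39.65) = 6.2968
|z2| = sqrt((-3.8)^2 + (-0.7)^2) = sqrt(14.93) = 3.8639
z1+z2 = -2.7000 - 6.9000i
|z1+z2| = sqrt(54.9) = 7.4095
|z1|+|z2| = 6.2968 + 3.8639 = 10.1607

|z1+z2| = 7.4095 ≤ |z1|+|z2| = 10.1607 (verified)


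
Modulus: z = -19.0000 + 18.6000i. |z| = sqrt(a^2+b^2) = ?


|z| = sqrt((-19)^2 + 18.6^2) = sqrt(361 + 345.96) = sqrt(706.96) = 26.5887

|z| = 26.5887


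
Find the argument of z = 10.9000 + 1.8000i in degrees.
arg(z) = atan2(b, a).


Re = 10.9, Im = 1.8
arg = atan2(1.8, 10.9) = 9.3771 degrees

arg(z) = 9.3771 degrees


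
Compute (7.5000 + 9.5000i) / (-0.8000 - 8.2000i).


Conjugate of z2 = -0.8000 + 8.2000i
Numerator: (7.5000 + 9.5000i)(-0.8000 + 8.2000i) = -83.9000 + 53.9000i
Denominator: (-0.8)^2 + (-8.2)^2 = 67.88
Result = (-83.9000 + 53.9000i)/67.88

-1.2360 + 0.7940i


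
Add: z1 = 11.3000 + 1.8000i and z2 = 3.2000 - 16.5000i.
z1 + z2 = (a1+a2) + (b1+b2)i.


Real: 11.3 + 3.2 = 14.5
Imag: 1.8 - 16.5 = -14.7

14.5000 - 14.7000i


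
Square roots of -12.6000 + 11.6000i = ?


|z| = sqrt(158.76+134.56) = 17.1266
sqrt((|z|+a)/2) = sqrt((17.1266+(-12.6))/2) = sqrt(2.2633) = 1.5044
sqrt((|z|-a)/2) = sqrt((17.1266-(-12.6))/2) = sqrt(14.8633) = 3.8553

±(1.5044 + 3.8553i) i.e. 1.5044 + 3.8553i and -1.5044 - 3.8553i


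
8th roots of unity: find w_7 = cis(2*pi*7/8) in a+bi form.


Angle = 360*7/8 = 315°
a = cos(315°) = 0.7071
b = sin(315°) = -0.7071

0.7071 - 0.7071i


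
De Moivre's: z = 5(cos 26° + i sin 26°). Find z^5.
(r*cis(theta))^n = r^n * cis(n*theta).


r^5 = 5^5 = 3125
n*theta = 5*26° = 130° = 130° (mod 360)
a = 3125*cos(130°) = -2008.7113
b = 3125*sin(130°) = 2393.8889

3125 cis(130°) = -2008.7113 + 2393.8889i


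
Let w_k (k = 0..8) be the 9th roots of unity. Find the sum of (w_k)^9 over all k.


The roots are w_k = w^k with w = e^(2*pi*i/9), and (w^k)^9 = (w^9)^k.
So S = 1 + u + u^2 + ... + u^(8) with u = w^9.
9 = 1*9 + 0, so 9 is a multiple of 9 and u = (w^9)^1 = 1.
Every one of the 9 terms equals 1: S = 9

S = 9


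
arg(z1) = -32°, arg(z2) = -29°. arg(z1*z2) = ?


arg(z1*z2) = -32° - 29° = -61°
Normalized to (-180°, 180°]: -61°

-61°


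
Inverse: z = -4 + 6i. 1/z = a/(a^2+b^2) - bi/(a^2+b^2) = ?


|z|^2 = 16+36 = 52
1/z = (-4 - 6i)/52

1/z = -0.0769 - 0.1154i


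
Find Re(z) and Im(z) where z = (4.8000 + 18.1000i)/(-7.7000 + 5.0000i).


Multiply by conjugate: (4.8000 + 18.1000i)(-7.7000 - 5.0000i) / ((-7.7)^2 + 5^2)
Numerator real = 4.8*(-7.7) + 18.1*5 = 53.54
Numerator imag = 18.1*(-7.7) - 4.8*5 = -163.37
Denominator = 84.29
Re(z) = 53.54/84.29 = 0.6352
Im(z) = -163.37/84.29 = -1.9382

Re(z) = 0.6352, Im(z) = -1.9382


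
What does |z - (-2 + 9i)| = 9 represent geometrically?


|z - z0| = r is a circle with center z0 and radius r.
Center = (-2, 9), radius = 9

Circle with center (-2, 9) and radius 9


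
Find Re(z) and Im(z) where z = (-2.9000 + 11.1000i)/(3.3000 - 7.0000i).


Multiply by conjugate: (-2.9000 + 11.1000i)(3.3000 + 7.0000i) / (3.3^2 + (-7)^2)
Numerator real = -2.9*3.3 + 11.1*(-7) = -87.27
Numerator imag = 11.1*3.3 - (-2.9)*(-7) = 16.33
Denominator = 59.89
Re(z) = -87.27/59.89 = -1.4572
Im(z) = 16.33/59.89 = 0.2727

Re(z) = -1.4572, Im(z) = 0.2727


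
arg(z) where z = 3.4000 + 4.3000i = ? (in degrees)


Re = 3.4, Im = 4.3
arg = atan2(4.3, 3.4) = 51.6667 degrees

arg(z) = 51.6667 degrees


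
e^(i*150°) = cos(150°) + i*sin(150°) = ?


cos(150°) = -0.8660
sin(150°) = 0.5000

e^(i*150°) = -0.8660 + 0.5000i


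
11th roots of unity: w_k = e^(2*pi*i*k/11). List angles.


The 11th roots of unity are cis(360k/11°) for k=0..10
Angle step = 360/11 = 32.7273°
Primitive root: cis(32.7273°)
Primitive root = 0.8413 + 0.5406i

11 roots at angles: 0°, 32.7273°, 65.4545°, 98.1818°, 130.9091°, 163.6364°, 196.3636°, 229.0909°, 261.8182°, 294.5455°, 327.2727°


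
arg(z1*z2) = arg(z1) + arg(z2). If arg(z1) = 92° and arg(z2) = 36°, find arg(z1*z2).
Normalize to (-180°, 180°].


arg(z1*z2) = 92° + 36° = 128°
Normalized to (-180°, 180°]: 128°

128°


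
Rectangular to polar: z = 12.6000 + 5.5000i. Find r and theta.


r = sqrt(158.76+30.25) = sqrt(189.01) = 13.7481
theta = atan2(5.5, 12.6) = 23.5817 degrees

r = 13.7481, theta = 23.5817 degrees


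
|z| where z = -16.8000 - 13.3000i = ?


|z| = sqrt((-16.8)^2 + (-13.3)^2) = sqrt(282.24 + 176.89) = sqrt(459.13) = 21.4273

|z| = 21.4273


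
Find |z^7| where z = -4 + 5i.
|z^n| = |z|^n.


|z| = sqrt(16+25) = sqrt(41) = 6.4031
|z^7| = |z|^7 = (sqrt(41))^7 = 41^3 * sqrt(41) = 68921*sqrt(41)

|z^7| = 68921*sqrt(41) ≈ 441309.7256


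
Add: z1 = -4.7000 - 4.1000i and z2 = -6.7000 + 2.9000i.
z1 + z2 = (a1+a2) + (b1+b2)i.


Real: -4.7 - 6.7 = -11.4
Imag: -4.1 + 2.9 = -1.2

-11.4000 - 1.2000i


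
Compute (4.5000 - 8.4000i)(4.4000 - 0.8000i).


Real = 4.5*4.4 - (-8.4)*(-0.8) = 19.8 - 6.72 = 13.08
Imag = 4.5*(-0.8) + 4.4*(-8.4) = -3.6 - (36.96) = -40.56

13.0800 - 40.5600i


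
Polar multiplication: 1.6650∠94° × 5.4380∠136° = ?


r = 1.6650 * 5.4380 = 9.0543
theta = 94° + 136° = 230° = 230° (mod 360)

9.0543 cis(230°)


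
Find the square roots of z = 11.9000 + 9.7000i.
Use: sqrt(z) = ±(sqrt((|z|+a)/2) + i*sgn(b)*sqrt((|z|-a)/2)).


|z| = sqrt(141.61+94.09) = 15.3525
sqrt((|z|+a)/2) = sqrt((15.3525+11.9)/2) = sqrt(13.6263) = 3.6914
sqrt((|z|-a)/2) = sqrt((15.3525-11.9)/2) = sqrt(1.7263) = 1.3139

±(3.6914 + 1.3139i) i.e. 3.6914 + 1.3139i and -3.6914 - 1.3139i


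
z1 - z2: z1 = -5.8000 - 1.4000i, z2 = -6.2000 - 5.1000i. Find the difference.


Real: -5.8 + 6.2 = 0.4
Imag: -1.4 + 5.1 = 3.7

0.4000 + 3.7000i


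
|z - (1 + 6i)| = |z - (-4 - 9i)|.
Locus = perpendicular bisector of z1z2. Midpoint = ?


Equal distances means the locus is the perpendicular bisector of z1 and z2.
Midpoint = ((1+(-4))/2, (6+(-9))/2) = (-1.5000, -1.5000)

Perpendicular bisector through (-1.5000, -1.5000)


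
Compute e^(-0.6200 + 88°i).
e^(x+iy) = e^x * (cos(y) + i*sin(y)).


e^-0.6200 = 0.5379
cos(88°) = 0.0349
sin(88°) = 0.9994
Real = 0.5379*0.0349 = 0.0188
Imag = 0.5379*0.9994 = 0.5376

0.0188 + 0.5376i


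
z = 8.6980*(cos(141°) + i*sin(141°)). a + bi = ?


a = 8.6980*cos(141°) = 8.6980*(-0.777146) = -6.7596
b = 8.6980*sin(141°) = 8.6980*0.62932 = 5.4738

-6.7596 + 5.4738i


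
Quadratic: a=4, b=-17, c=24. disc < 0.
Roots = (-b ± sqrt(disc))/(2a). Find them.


disc = (-17)^2 - 4*4*24 = 289 - 384 = -95
sqrt(|disc|) = sqrt(95) = 9.7468
Real part = 17/(2*4) = 2.1250
Imag part = 9.7468/(2*4) = 1.2183

2.1250 ± 1.2183i


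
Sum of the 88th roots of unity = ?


The sum of all 88th roots of unity is 0.
Geometric series: (1 - w^88)/(1 - w) = (1-1)/(1-w) = 0 since w^88 = 1, w ≠ 1.
Alternatively: coefficient of z^87 in z^88 - 1 is 0.

0


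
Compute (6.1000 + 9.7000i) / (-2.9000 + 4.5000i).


Conjugate of z2 = -2.9000 - 4.5000i
Numerator: (6.1000 + 9.7000i)(-2.9000 - 4.5000i) = 25.9600 - 55.5800i
Denominator: (-2.9)^2 + 4.5^2 = 28.66
Result = (25.9600 - 55.5800i)/28.66

0.9058 - 1.9393i


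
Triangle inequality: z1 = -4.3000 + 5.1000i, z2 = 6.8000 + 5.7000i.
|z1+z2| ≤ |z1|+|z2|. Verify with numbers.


|z1| = sqrt((-4.3)^2 + 5.1^2) = sqrt(44.5) = 6.6708
|z2| = sqrt(6.8^2 + 5.7^2) = sqrt(78.73) = 8.8730
z1+z2 = 2.5000 + 10.8000i
|z1+z2| = sqrt(122.89) = 11.0856
|z1|+|z2| = 6.6708 + 8.8730 = 15.5438

|z1+z2| = 11.0856 ≤ |z1|+|z2| = 15.5438 (verified)


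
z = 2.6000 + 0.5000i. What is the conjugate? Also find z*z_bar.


z_bar = 2.6000 - 0.5000i
z*z_bar = 2.6^2 + 0.5^2 = 6.76 + 0.25 = 7.01

z_bar = 2.6000 - 0.5000i, z*z_bar = 7.01


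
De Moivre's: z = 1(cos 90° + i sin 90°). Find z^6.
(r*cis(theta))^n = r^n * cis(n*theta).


r^6 = 1^6 = 1
n*theta = 6*90° = 540° = 180° (mod 360)
a = 1*cos(180°) = -1.0000
b = 1*sin(180°) = 0

1 cis(180°) = -1.0000 + 0i


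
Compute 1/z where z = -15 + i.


|z|^2 = 225+1 = 226
1/z = (-15 - 1i)/226

1/z = -0.0664 - 0.0044i


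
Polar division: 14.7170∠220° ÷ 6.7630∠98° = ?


r = 14.7170 / 6.7630 = 2.1761
theta = 220° - 98° = 122° = 122° (mod 360)

2.1761 cis(122°)


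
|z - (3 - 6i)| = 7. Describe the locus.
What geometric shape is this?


|z - z0| = r is a circle with center z0 and radius r.
Center = (3, -6), radius = 7

Circle with center (3, -6) and radius 7


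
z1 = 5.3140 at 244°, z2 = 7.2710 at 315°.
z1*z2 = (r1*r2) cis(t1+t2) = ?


r = 5.3140 * 7.2710 = 38.6381
theta = 244° + 315° = 559° = 199° (mod 360)

38.6381 cis(199°)


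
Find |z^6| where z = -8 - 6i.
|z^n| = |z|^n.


|z| = sqrt(64+36) = sqrt(100) = 10
|z^6| = |z|^6 = 10^6 = 1000000

|z^6| = 1000000


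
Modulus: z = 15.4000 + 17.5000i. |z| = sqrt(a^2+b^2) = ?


|z| = sqrt(15.4^2 + 17.5^2) = sqrt(237.16 + 306.25) = sqrt(543.41) = 23.3112

|z| = 23.3112


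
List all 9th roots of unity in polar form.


The 9th roots of unity are cis(360k/9°) for k=0..8
Angle step = 360/9 = 40°
Primitive root: cis(40°)
Primitive root = 0.7660 + 0.6428i

9 roots at angles: 0°, 40°, 80°, 120°, 160°, 200°, 240°, 280°, 320°


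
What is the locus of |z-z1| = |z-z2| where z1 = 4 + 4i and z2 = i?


Equal distances means the locus is the perpendicular bisector of z1 and z2.
Midpoint = ((4+0)/2, (4+1)/2) = (2.0000, 2.5000)

Perpendicular bisector through (2.0000, 2.5000)


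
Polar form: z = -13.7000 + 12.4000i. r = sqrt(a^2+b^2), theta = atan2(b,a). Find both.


r = sqrt(187.69+153.76) = sqrt(341.45) = 18.4784
theta = atan2(12.4, -13.7) = 137.8515 degrees

r = 18.4784, theta = 137.8515 degrees


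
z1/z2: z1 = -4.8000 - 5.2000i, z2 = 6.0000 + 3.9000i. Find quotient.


Conjugate of z2 = 6.0000 - 3.9000i
Numerator: (-4.8000 - 5.2000i)(6.0000 - 3.9000i) = -49.0800 - 12.4800i
Denominator: 6^2 + 3.9^2 = 51.21
Result = (-49.0800 - 12.4800i)/51.21

-0.9584 - 0.2437i


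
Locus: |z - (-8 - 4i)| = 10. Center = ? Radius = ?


|z - z0| = r is a circle with center z0 and radius r.
Center = (-8, -4), radius = 10

Circle with center (-8, -4) and radius 10


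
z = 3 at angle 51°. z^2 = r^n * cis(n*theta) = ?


r^2 = 3^2 = 9
n*theta = 2*51° = 102° = 102° (mod 360)
a = 9*cos(102°) = -1.8712
b = 9*sin(102°) = 8.8033

9 cis(102°) = -1.8712 + 8.8033i


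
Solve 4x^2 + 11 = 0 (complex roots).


disc = 0^2 - 4*4*11 = 0 - 176 = -176
sqrt(|disc|) = sqrt(176) = 13.2665
Real part = 0/(2*4) = 0
Imag part = 13.2665/(2*4) = 1.6583

0 ± 1.6583i


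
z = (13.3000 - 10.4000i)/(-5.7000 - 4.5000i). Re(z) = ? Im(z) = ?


Multiply by conjugate: (13.3000 - 10.4000i)(-5.7000 + 4.5000i) / ((-5.7)^2 + (-4.5)^2)
Numerator real = 13.3*(-5.7) - (10.4)*(-4.5) = -29.01
Numerator imag = -10.4*(-5.7) - 13.3*(-4.5) = 119.13
Denominator = 52.74
Re(z) = -29.01/52.74 = -0.5501
Im(z) = 119.13/52.74 = 2.2588

Re(z) = -0.5501, Im(z) = 2.2588


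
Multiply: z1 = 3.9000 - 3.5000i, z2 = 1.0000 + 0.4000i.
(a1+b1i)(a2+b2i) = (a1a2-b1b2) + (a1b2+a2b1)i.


Real = 3.9*1 - (-3.5)*0.4 = 3.9 - (-1.4) = 5.3
Imag = 3.9*0.4 + 1*(-3.5) = 1.56 - (3.5) = -1.94

5.3000 - 1.9400i


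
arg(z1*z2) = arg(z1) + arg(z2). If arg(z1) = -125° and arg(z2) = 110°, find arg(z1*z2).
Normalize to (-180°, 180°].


arg(z1*z2) = -125° + 110° = -15°
Normalized to (-180°, 180°]: -15°

-15°


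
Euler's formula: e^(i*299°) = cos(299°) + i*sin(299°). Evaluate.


cos(299°) = 0.4848
sin(299°) = -0.8746

e^(i*299°) = 0.4848 - 0.8746i


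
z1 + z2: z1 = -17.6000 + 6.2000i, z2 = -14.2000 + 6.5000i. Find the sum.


Real: -17.6 - 14.2 = -31.8
Imag: 6.2 + 6.5 = 12.7

-31.8000 + 12.7000i


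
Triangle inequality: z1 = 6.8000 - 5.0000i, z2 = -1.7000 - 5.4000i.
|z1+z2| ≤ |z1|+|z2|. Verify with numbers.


|z1| = sqrt(6.8^2 + (-5)^2) = sqrt(71.24) = 8.4404
|z2| = sqrt((-1.7)^2 + (-5.4)^2) = sqrt(32.05) = 5.6613
z1+z2 = 5.1000 - 10.4000i
|z1+z2| = sqrt(134.17) = 11.5832
|z1|+|z2| = 8.4404 + 5.6613 = 14.1017

|z1+z2| = 11.5832 ≤ |z1|+|z2| = 14.1017 (verified)


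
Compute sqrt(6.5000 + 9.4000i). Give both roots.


|z| = sqrt(42.25+88.36) = 11.4285
sqrt((|z|+a)/2) = sqrt((11.4285+6.5)/2) = sqrt(8.9642) = 2.9940
sqrt((|z|-a)/2) = sqrt((11.4285-6.5)/2) = sqrt(2.4642) = 1.5698

±(2.9940 + 1.5698i) i.e. 2.9940 + 1.5698i and -2.9940 - 1.5698i


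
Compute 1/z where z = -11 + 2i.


|z|^2 = 121+4 = 125
1/z = (-11 - 2i)/125

1/z = -0.0880 - 0.0160i


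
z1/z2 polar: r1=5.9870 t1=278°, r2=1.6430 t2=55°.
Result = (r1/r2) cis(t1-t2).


r = 5.9870 / 1.6430 = 3.6439
theta = 278° - 55° = 223° = 223° (mod 360)

3.6439 cis(223°)


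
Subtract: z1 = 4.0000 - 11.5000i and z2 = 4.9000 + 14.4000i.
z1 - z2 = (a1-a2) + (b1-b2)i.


Real: 4 - 4.9 = -0.9
Imag: -11.5 - 14.4 = -25.9

-0.9000 - 25.9000i


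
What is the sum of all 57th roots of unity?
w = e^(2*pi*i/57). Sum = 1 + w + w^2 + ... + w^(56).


The sum of all 57th roots of unity is 0.
Geometric series: (1 - w^57)/(1 - w) = (1-1)/(1-w) = 0 since w^57 = 1, w ≠ 1.
Alternatively: coefficient of z^56 in z^57 - 1 is 0.

0


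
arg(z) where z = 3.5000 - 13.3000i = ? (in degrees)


Re = 3.5, Im = -13.3
arg = atan2(-13.3, 3.5) = -75.2564 degrees

arg(z) = -75.2564 degrees


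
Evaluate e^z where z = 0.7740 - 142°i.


e^0.7740 = 2.1684
cos(-142°) = -0.788
sin(-142°) = -0.61566
Real = 2.1684*(-0.788) = -1.7087
Imag = 2.1684*(-0.61566) = -1.3350

-1.7087 - 1.3350i


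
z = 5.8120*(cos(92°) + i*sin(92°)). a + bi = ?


a = 5.8120*cos(92°) = 5.8120*(-0.0349) = -0.2028
b = 5.8120*sin(92°) = 5.8120*0.9994 = 5.8085

-0.2028 + 5.8085i


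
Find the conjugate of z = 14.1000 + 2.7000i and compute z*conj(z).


z_bar = 14.1000 - 2.7000i
z*z_bar = 14.1^2 + 2.7^2 = 198.81 + 7.29 = 206.1

z_bar = 14.1000 - 2.7000i, z*z_bar = 206.1


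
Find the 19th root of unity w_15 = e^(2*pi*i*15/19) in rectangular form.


Angle = 360*15/19 = 284.2105°
a = cos(284.2105°) = 0.2455
b = sin(284.2105°) = -0.9694

0.2455 - 0.9694i


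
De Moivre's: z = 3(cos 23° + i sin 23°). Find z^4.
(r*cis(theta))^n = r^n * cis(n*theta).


r^4 = 3^4 = 81
n*theta = 4*23° = 92° = 92° (mod 360)
a = 81*cos(92°) = -2.8269
b = 81*sin(92°) = 80.9507

81 cis(92°) = -2.8269 + 80.9507i


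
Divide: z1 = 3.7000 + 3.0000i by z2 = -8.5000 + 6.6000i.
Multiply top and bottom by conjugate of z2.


Conjugate of z2 = -8.5000 - 6.6000i
Numerator: (3.7000 + 3.0000i)(-8.5000 - 6.6000i) = -11.6500 - 49.9200i
Denominator: (-8.5)^2 + 6.6^2 = 115.81
Result = (-11.6500 - 49.9200i)/115.81

-0.1006 - 0.4311i


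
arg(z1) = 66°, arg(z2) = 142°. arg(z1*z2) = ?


arg(z1*z2) = 66° + 142° = 208°
Normalized to (-180°, 180°]: -152°

-152°


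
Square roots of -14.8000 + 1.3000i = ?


|z| = sqrt(219.04+1.69) = 14.8570
sqrt((|z|+a)/2) = sqrt((14.8570+(-14.8))/2) = sqrt(0.0285) = 0.1688
sqrt((|z|-a)/2) = sqrt((14.8570-(-14.8))/2) = sqrt(14.8285) = 3.8508

±(0.1688 + 3.8508i) i.e. 0.1688 + 3.8508i and -0.1688 - 3.8508i


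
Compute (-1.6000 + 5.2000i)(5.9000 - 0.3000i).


Real = -1.6*5.9 - 5.2*(-0.3) = -9.44 - (-1.56) = -7.88
Imag = -1.6*(-0.3) + 5.9*5.2 = 0.48 + 30.68 = 31.16

-7.8800 + 31.1600i


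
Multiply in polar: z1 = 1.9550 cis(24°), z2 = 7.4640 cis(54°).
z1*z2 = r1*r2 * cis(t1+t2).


r = 1.9550 * 7.4640 = 14.5921
theta = 24° + 54° = 78° = 78° (mod 360)

14.5921 cis(78°)


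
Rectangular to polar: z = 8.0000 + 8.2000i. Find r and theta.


r = sqrt(64+67.24) = sqrt(131.24) = 11.4560
theta = atan2(8.2, 8) = 45.7073 degrees

r = 11.4560, theta = 45.7073 degrees


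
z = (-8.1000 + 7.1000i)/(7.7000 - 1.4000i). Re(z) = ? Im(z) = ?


Multiply by conjugate: (-8.1000 + 7.1000i)(7.7000 + 1.4000i) / (7.7^2 + (-1.4)^2)
Numerator real = -8.1*7.7 + 7.1*(-1.4) = -72.31
Numerator imag = 7.1*7.7 - (-8.1)*(-1.4) = 43.33
Denominator = 61.25
Re(z) = -72.31/61.25 = -1.1806
Im(z) = 43.33/61.25 = 0.7074

Re(z) = -1.1806, Im(z) = 0.7074


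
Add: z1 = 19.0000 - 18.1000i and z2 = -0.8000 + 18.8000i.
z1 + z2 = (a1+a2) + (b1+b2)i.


Real: 19 - 0.8 = 18.2
Imag: -18.1 + 18.8 = 0.7

18.2000 + 0.7000i


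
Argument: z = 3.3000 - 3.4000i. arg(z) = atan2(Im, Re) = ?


Re = 3.3, Im = -3.4
arg = atan2(-3.4, 3.3) = -45.8551 degrees

arg(z) = -45.8551 degrees


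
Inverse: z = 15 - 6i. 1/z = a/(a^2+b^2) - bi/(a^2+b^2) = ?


|z|^2 = 225+36 = 261
1/z = (15 + 6i)/261

1/z = 0.0575 + 0.0230i


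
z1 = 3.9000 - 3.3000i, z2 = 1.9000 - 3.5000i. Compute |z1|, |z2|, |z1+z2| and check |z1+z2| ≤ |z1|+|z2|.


|z1| = sqrt(3.9^2 + (-3.3)^2) = sqrt(26.1) = 5.1088
|z2| = sqrt(1.9^2 + (-3.5)^2) = sqrt(15.86) = 3.9825
z1+z2 = 5.8000 - 6.8000i
|z1+z2| = sqrt(79.88) = 8.9376
|z1|+|z2| = 5.1088 + 3.9825 = 9.0913

|z1+z2| = 8.9376 ≤ |z1|+|z2| = 9.0913 (verified)


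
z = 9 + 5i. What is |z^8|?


|z| = sqrt(81+25) = sqrt(106) = 10.2956
|z^8| = |z|^8 = (sqrt(106))^8 = 106^4 = 126247696

|z^8| = 126247696


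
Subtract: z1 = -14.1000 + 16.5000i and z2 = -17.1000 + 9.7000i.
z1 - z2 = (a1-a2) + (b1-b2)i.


Real: -14.1 + 17.1 = 3
Imag: 16.5 - 9.7 = 6.8

3.0000 + 6.8000i


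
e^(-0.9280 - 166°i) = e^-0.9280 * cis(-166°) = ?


e^-0.9280 = 0.3953
cos(-166°) = -0.9703
sin(-166°) = -0.2419
Real = 0.3953*(-0.9703) = -0.3836
Imag = 0.3953*(-0.2419) = -0.0956

-0.3836 - 0.0956i


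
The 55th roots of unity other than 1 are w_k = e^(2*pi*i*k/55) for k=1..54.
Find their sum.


With w = e^(2*pi*i/55), all 55 of the 55th roots of unity w^0 = 1, w, ..., w^(54) sum to 0: 1 + w + ... + w^(54) = (1 - w^55)/(1 - w) = 0 since w^55 = 1, w ≠ 1.
Removing the root 1: w + w^2 + ... + w^(54) = 0 - 1 = -1

Sum = -1


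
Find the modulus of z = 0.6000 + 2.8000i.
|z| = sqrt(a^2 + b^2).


|z| = sqrt(0.6^2 + 2.8^2) = sqrt(0.36 + 7.84) = sqrt(8.2) = 2.8636

|z| = 2.8636


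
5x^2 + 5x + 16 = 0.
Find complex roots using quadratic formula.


disc = 5^2 - 4*5*16 = 25 - 320 = -295
sqrt(|disc|) = sqrt(295) = 17.1756
Real part = -5/(2*5) = -0.5000
Imag part = 17.1756/(2*5) = 1.7176

-0.5000 ± 1.7176i


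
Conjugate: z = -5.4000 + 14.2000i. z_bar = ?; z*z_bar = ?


z_bar = -5.4000 - 14.2000i
z*z_bar = (-5.4)^2 + 14.2^2 = 29.16 + 201.64 = 230.8

z_bar = -5.4000 - 14.2000i, z*z_bar = 230.8


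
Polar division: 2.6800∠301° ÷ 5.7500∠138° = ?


r = 2.6800 / 5.7500 = 0.4661
theta = 301° - 138° = 163° = 163° (mod 360)

0.4661 cis(163°)


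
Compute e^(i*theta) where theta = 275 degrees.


cos(275°) = 0.0872
sin(275°) = -0.9962

e^(i*275°) = 0.0872 - 0.9962i


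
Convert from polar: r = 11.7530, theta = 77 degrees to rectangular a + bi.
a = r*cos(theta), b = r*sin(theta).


a = 11.7530*cos(77°) = 11.7530*0.22495 = 2.6438
b = 11.7530*sin(77°) = 11.7530*0.97437 = 11.4518

2.6438 + 11.4518i


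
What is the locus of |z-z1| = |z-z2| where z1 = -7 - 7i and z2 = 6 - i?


Equal distances means the locus is the perpendicular bisector of z1 and z2.
Midpoint = ((-7+6)/2, (-7+(-1))/2) = (-0.5000, -4.0000)

Perpendicular bisector through (-0.5000, -4.0000)


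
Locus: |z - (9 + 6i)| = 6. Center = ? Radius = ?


|z - z0| = r is a circle with center z0 and radius r.
Center = (9, 6), radius = 6

Circle with center (9, 6) and radius 6


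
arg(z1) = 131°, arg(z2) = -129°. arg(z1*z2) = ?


arg(z1*z2) = 131° - 129° = 2°
Normalized to (-180°, 180°]: 2°

2°


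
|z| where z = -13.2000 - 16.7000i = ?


|z| = sqrt((-13.2)^2 + (-16.7)^2) = sqrt(174.24 + 278.89) = sqrt(453.13) = 21.2869

|z| = 21.2869


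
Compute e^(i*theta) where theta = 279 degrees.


cos(279°) = 0.1564
sin(279°) = -0.9877

e^(i*279°) = 0.1564 - 0.9877i


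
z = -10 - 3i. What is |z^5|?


|z| = sqrt(100+9) = sqrt(109) = 10.4403
|z^5| = |z|^5 = (sqrt(109))^5 = 109^2 * sqrt(109) = 11881*sqrt(109)

|z^5| = 11881*sqrt(109) ≈ 124041.2816


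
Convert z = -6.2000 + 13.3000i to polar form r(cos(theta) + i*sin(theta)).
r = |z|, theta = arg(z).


r = sqrt(38.44+176.89) = sqrt(215.33) = 14.6741
theta = atan2(13.3, -6.2) = 114.9933 degrees

r = 14.6741, theta = 114.9933 degrees


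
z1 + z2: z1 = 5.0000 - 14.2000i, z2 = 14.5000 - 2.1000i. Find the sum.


Real: 5 + 14.5 = 19.5
Imag: -14.2 - 2.1 = -16.3

19.5000 - 16.3000i


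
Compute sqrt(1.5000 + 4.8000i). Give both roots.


|z| = sqrt(2.25+23.04) = 5.0289
sqrt((|z|+a)/2) = sqrt((5.0289+1.5)/2) = sqrt(3.2645) = 1.8068
sqrt((|z|-a)/2) = sqrt((5.0289-1.5)/2) = sqrt(1.7645) = 1.3283

±(1.8068 + 1.3283i) i.e. 1.8068 + 1.3283i and -1.8068 - 1.3283i


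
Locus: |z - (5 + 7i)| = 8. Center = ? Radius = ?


|z - z0| = r is a circle with center z0 and radius r.
Center = (5, 7), radius = 8

Circle with center (5, 7) and radius 8
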